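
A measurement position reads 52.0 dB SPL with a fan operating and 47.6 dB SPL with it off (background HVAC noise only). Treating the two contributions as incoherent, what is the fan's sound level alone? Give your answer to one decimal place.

50.0 dB SPL

Background correction is a power subtraction:
L_src = 10·log₁₀(10^(52.0/10) − 10^(47.6/10)) = 10·log₁₀(100900) = 50.0 dB SPL.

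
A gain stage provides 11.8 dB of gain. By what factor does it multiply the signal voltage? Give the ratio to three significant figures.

Voltage ratio = 10^(dB/20).
10^(11.8/20) = 10^(0.5900) = 3.89.

3.89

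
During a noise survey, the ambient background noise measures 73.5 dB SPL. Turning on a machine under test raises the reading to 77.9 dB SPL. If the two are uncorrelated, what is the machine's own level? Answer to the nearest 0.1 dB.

Remove the background by subtracting linear intensities:
L_src = 10·log₁₀(10^(77.9/10) − 10^(73.5/10)) = 10·log₁₀(39270000) = 75.9 dB SPL.

75.9 dB SPL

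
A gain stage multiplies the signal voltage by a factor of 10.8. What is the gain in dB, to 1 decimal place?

For a voltage ratio, dB = 20·log₁₀(V₂/V₁).
20·log₁₀(10.8) = 20.7 dB.

20.7 dB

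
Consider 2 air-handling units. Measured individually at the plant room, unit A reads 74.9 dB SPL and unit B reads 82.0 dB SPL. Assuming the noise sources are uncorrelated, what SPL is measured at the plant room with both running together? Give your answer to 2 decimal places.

Add the sources as powers (linear), then convert back to dB:
L_total = 10·log₁₀(10^(74.9/10) + 10^(82.0/10)) = 10·log₁₀(189400000) = 82.77 dB SPL.

82.77 dB SPL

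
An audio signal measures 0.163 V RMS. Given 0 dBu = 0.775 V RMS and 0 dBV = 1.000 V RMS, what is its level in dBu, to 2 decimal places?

-13.54 dBu

dBu = 20·log₁₀(V / 0.775 V).
20·log₁₀(0.163/0.775) = -13.54 dBu.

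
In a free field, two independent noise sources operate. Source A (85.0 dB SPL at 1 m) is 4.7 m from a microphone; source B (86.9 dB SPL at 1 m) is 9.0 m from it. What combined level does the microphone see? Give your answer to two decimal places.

At the listener: L_A = 85.0 − 20·log₁₀(4.7) = 71.558 dB; L_B = 86.9 − 20·log₁₀(9.0) = 67.815 dB.
Combined: 10·log₁₀(10^(71.558/10)+10^(67.815/10)) = 73.09 dB SPL.

73.09 dB SPL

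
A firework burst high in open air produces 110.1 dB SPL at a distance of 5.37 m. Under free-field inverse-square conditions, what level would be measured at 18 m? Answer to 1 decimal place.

For a point source in a free field, ΔL = −20·log₁₀(d₂/d₁).
ΔL = −20·log₁₀(18/5.37) = -10.51 dB, so L₂ = 110.1 + (-10.51) = 99.6 dB SPL.

99.6 dB SPL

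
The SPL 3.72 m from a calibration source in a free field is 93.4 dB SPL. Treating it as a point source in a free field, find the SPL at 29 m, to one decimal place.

Inverse-square spreading gives ΔL = −20·log₁₀(d₂/d₁).
ΔL = −20·log₁₀(29/3.72) = -17.84 dB, so L₂ = 93.4 + (-17.84) = 75.6 dB SPL.

75.6 dB SPL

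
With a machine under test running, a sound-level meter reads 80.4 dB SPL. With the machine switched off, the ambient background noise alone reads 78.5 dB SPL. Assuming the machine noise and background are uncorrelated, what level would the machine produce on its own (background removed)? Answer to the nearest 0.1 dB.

75.9 dB SPL

Background correction is a power subtraction:
L_src = 10·log₁₀(10^(80.4/10) − 10^(78.5/10)) = 10·log₁₀(38850000) = 75.9 dB SPL.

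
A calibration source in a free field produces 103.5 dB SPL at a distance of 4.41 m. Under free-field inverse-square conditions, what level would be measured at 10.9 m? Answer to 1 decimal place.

95.6 dB SPL

Inverse-square spreading gives ΔL = −20·log₁₀(d₂/d₁).
ΔL = −20·log₁₀(10.9/4.41) = -7.86 dB, so L₂ = 103.5 + (-7.86) = 95.6 dB SPL.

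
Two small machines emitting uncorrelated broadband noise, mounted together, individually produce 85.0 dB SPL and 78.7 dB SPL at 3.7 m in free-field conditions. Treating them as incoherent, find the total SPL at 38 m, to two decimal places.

Combined at 3.7 m: 10·log₁₀(10^(85.0/10)+10^(78.7/10)) = 85.915 dB SPL.
Then apply −20·log₁₀(38/3.7) = -20.232 dB → 65.68 dB SPL.

65.68 dB SPL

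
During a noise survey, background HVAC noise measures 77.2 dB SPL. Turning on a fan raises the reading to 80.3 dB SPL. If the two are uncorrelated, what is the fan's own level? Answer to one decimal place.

Remove the background by subtracting linear intensities:
L_src = 10·log₁₀(10^(80.3/10) − 10^(77.2/10)) = 10·log₁₀(54670000) = 77.4 dB SPL.

77.4 dB SPL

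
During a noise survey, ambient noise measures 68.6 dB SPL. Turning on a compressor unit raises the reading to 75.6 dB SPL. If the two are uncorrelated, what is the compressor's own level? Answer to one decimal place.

Remove the background by subtracting linear intensities:
L_src = 10·log₁₀(10^(75.6/10) − 10^(68.6/10)) = 10·log₁₀(29060000) = 74.6 dB SPL.

74.6 dB SPL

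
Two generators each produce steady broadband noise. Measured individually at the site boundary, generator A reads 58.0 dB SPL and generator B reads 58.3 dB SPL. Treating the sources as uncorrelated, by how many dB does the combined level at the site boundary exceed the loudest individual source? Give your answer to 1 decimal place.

2.9 dB

Add the sources as powers (linear), then convert back to dB:
L_total = 10·log₁₀(10^(58.0/10) + 10^(58.3/10)) = 61.16 dB SPL.
Excess over the loudest (58.3 dB): 61.16 − 58.3 = 2.9 dB.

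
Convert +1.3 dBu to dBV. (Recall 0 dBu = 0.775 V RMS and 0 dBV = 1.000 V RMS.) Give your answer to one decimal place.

-0.9 dBV

The offset between the scales is 20·log₁₀(0.775/1.000) = −2.214 dB.
So dBV = +1.3 − 2.214 = -0.9 dBV.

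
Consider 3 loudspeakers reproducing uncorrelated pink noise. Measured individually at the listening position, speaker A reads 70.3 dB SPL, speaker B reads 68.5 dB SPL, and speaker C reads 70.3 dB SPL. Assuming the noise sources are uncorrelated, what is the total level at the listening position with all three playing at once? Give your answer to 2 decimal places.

74.55 dB SPL

Incoherent sources sum as intensities:
L_total = 10·log₁₀(10^(70.3/10) + 10^(68.5/10) + 10^(70.3/10)) = 10·log₁₀(28510000) = 74.55 dB SPL.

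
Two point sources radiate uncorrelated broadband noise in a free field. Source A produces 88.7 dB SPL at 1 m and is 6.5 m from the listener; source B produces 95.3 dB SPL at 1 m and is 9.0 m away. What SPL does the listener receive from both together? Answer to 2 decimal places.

77.74 dB SPL

At the listener: L_A = 88.7 − 20·log₁₀(6.5) = 72.442 dB; L_B = 95.3 − 20·log₁₀(9.0) = 76.215 dB.
Combined: 10·log₁₀(10^(72.442/10)+10^(76.215/10)) = 77.74 dB SPL.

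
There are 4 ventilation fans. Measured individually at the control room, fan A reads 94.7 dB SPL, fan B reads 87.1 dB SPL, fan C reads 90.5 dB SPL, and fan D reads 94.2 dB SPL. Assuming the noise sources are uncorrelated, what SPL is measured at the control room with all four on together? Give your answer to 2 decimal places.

98.58 dB SPL

Incoherent sources sum as intensities:
L_total = 10·log₁₀(10^(94.7/10) + 10^(87.1/10) + 10^(90.5/10) + 10^(94.2/10)) = 10·log₁₀(7216000000) = 98.58 dB SPL.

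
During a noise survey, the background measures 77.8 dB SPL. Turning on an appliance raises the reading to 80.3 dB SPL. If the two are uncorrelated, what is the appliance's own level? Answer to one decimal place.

Subtract intensities: L_src = 10·log₁₀(10^(L_total/10) − 10^(L_bg/10)).
L_src = 10·log₁₀(10^(80.3/10) − 10^(77.8/10)) = 10·log₁₀(46900000) = 76.7 dB SPL.

76.7 dB SPL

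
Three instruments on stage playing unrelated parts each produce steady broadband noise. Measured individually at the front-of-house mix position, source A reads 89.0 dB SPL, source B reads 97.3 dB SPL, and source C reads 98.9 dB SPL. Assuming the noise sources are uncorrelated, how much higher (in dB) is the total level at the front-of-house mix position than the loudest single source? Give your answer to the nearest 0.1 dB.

Add the sources as powers (linear), then convert back to dB:
L_total = 10·log₁₀(10^(89.0/10) + 10^(97.3/10) + 10^(98.9/10)) = 101.44 dB SPL.
Excess over the loudest (98.9 dB): 101.44 − 98.9 = 2.5 dB.

2.5 dB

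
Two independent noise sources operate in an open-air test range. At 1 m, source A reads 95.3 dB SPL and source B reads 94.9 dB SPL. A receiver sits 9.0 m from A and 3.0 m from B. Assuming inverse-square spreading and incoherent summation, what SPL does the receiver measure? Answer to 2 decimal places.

85.86 dB SPL

At the listener: L_A = 95.3 − 20·log₁₀(9.0) = 76.215 dB; L_B = 94.9 − 20·log₁₀(3.0) = 85.358 dB.
Combined: 10·log₁₀(10^(76.215/10)+10^(85.358/10)) = 85.86 dB SPL.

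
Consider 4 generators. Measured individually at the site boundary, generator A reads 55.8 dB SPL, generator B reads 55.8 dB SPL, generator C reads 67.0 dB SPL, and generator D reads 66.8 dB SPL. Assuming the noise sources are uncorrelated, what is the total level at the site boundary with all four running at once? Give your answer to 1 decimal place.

70.2 dB SPL

Add the sources as powers (linear), then convert back to dB:
L_total = 10·log₁₀(10^(55.8/10) + 10^(55.8/10) + 10^(67.0/10) + 10^(66.8/10)) = 10·log₁₀(10560000) = 70.2 dB SPL.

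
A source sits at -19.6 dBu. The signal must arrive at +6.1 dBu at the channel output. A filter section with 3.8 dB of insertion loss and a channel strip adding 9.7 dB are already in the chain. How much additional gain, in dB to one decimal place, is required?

The required make-up gain is the shortfall in the dB sum.
G = +6.1 − (-19.6) + 3.8 − 9.7 = 19.8 dB.

19.8 dB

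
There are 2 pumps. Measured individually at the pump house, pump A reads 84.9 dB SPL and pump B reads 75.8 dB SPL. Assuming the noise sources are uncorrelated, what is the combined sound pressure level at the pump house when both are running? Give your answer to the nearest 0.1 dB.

85.4 dB SPL

Uncorrelated sources add in intensity (power), not in dB.
L_total = 10·log₁₀(10^(84.9/10) + 10^(75.8/10)) = 10·log₁₀(347000000) = 85.4 dB SPL.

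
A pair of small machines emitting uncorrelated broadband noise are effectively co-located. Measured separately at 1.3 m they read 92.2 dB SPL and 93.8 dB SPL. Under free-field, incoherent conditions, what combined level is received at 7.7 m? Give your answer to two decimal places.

80.63 dB SPL

Combined at 1.3 m: 10·log₁₀(10^(92.2/10)+10^(93.8/10)) = 96.084 dB SPL.
Then apply −20·log₁₀(7.7/1.3) = -15.451 dB → 80.63 dB SPL.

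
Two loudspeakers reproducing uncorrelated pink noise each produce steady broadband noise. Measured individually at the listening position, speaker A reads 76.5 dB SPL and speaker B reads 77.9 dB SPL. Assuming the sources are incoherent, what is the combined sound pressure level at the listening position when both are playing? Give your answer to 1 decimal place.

80.3 dB SPL

Uncorrelated sources add in intensity (power), not in dB.
L_total = 10·log₁₀(10^(76.5/10) + 10^(77.9/10)) = 10·log₁₀(106300000) = 80.3 dB SPL.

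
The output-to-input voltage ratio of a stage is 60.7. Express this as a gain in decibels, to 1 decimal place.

35.7 dB

Voltage ratio → dB uses the 20·log₁₀ form:
20·log₁₀(60.7) = 35.7 dB.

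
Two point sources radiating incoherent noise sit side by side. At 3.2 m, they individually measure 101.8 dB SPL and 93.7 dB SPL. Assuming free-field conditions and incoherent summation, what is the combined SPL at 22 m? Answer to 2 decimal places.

85.68 dB SPL

Combined at 3.2 m: 10·log₁₀(10^(101.8/10)+10^(93.7/10)) = 102.425 dB SPL.
Then apply −20·log₁₀(22/3.2) = -16.745 dB → 85.68 dB SPL.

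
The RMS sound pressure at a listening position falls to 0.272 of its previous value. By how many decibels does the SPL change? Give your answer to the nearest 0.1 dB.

Sound pressure is an amplitude quantity: ΔL = 20·log₁₀(p₂/p₁).
20·log₁₀(0.272) = -11.3 dB.

-11.3 dB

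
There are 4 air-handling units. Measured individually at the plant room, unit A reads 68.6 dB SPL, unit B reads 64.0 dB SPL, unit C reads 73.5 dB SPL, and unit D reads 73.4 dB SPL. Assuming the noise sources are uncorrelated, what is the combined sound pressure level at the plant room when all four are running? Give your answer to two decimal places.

Incoherent sources sum as intensities:
L_total = 10·log₁₀(10^(68.6/10) + 10^(64.0/10) + 10^(73.5/10) + 10^(73.4/10)) = 10·log₁₀(54020000) = 77.33 dB SPL.

77.33 dB SPL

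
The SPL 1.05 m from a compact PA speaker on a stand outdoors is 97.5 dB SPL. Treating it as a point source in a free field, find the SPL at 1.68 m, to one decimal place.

Free-field point source: level drops by 20·log₁₀ of the distance ratio.
ΔL = −20·log₁₀(1.68/1.05) = -4.08 dB, so L₂ = 97.5 + (-4.08) = 93.4 dB SPL.

93.4 dB SPL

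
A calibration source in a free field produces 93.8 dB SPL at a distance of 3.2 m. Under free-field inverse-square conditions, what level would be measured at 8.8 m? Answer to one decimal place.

85.0 dB SPL

Inverse-square spreading gives ΔL = −20·log₁₀(d₂/d₁).
ΔL = −20·log₁₀(8.8/3.2) = -8.79 dB, so L₂ = 93.8 + (-8.79) = 85.0 dB SPL.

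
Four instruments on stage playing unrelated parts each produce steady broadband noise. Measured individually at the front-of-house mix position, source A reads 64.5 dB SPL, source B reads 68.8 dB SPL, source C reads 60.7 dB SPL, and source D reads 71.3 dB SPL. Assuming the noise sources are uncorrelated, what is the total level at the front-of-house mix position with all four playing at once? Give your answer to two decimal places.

Uncorrelated sources add in intensity (power), not in dB.
L_total = 10·log₁₀(10^(64.5/10) + 10^(68.8/10) + 10^(60.7/10) + 10^(71.3/10)) = 10·log₁₀(25070000) = 73.99 dB SPL.

73.99 dB SPL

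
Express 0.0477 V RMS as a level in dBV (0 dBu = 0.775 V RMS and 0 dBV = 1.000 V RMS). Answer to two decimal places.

-26.43 dBV

dBV = 20·log₁₀(V / 1.000 V).
20·log₁₀(0.0477/1.000) = -26.43 dBV.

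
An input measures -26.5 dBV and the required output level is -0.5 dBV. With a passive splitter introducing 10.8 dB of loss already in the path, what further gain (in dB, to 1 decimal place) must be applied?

The required make-up gain is the shortfall in the dB sum.
G = -0.5 − (-26.5) + 10.8 = 36.8 dB.

36.8 dB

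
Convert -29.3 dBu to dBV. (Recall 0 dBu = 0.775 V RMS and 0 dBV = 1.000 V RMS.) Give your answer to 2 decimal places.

The offset between the scales is 20·log₁₀(0.775/1.000) = −2.214 dB.
So dBV = -29.3 − 2.214 = -31.51 dBV.

-31.51 dBV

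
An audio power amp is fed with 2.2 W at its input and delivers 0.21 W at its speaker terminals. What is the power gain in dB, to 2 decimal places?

-10.20 dB

Power is a power quantity, so gain = 10·log₁₀(P_out/P_in).
10·log₁₀(0.21/2.2) = 10·log₁₀(0.09545) = -10.20 dB.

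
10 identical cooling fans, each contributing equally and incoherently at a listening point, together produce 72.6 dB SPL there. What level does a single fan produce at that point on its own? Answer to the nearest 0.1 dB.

62.6 dB SPL

10 equal incoherent sources add 10·log₁₀(10) = 10.00 dB over one source.
L_one = 72.6 − 10.00 = 62.6 dB SPL.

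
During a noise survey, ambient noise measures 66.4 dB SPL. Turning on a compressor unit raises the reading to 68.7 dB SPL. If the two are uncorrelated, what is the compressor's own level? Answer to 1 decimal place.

64.8 dB SPL

Remove the background by subtracting linear intensities:
L_src = 10·log₁₀(10^(68.7/10) − 10^(66.4/10)) = 10·log₁₀(3048000) = 64.8 dB SPL.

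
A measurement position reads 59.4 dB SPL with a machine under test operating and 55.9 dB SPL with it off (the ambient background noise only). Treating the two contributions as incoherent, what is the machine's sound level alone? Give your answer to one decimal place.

56.8 dB SPL

Remove the background by subtracting linear intensities:
L_src = 10·log₁₀(10^(59.4/10) − 10^(55.9/10)) = 10·log₁₀(481900) = 56.8 dB SPL.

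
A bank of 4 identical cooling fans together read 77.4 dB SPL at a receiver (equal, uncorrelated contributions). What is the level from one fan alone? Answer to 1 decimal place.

71.4 dB SPL

4 equal incoherent sources add 10·log₁₀(4) = 6.02 dB over one source.
L_one = 77.4 − 6.02 = 71.4 dB SPL.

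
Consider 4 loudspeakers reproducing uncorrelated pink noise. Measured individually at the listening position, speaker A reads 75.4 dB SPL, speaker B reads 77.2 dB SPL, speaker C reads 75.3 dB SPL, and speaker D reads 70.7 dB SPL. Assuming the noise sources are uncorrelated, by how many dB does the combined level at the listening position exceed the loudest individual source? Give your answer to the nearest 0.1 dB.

4.0 dB

Add the sources as powers (linear), then convert back to dB:
L_total = 10·log₁₀(10^(75.4/10) + 10^(77.2/10) + 10^(75.3/10) + 10^(70.7/10)) = 81.23 dB SPL.
Excess over the loudest (77.2 dB): 81.23 − 77.2 = 4.0 dB.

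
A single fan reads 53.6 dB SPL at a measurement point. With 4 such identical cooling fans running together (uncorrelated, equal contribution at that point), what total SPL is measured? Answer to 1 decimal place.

59.6 dB SPL

4 equal incoherent sources raise the level by 10·log₁₀(4) = 6.02 dB.
L_total = 53.6 + 6.02 = 59.6 dB SPL.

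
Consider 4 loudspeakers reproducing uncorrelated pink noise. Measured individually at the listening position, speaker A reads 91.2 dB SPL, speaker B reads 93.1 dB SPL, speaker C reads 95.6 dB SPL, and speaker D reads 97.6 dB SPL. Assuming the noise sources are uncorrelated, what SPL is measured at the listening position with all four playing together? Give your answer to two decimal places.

101.05 dB SPL

Add the sources as powers (linear), then convert back to dB:
L_total = 10·log₁₀(10^(91.2/10) + 10^(93.1/10) + 10^(95.6/10) + 10^(97.6/10)) = 10·log₁₀(12745000000) = 101.05 dB SPL.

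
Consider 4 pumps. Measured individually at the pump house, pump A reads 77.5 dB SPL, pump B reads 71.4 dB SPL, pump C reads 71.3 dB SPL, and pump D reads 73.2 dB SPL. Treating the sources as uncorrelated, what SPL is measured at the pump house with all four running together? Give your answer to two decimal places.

Incoherent sources sum as intensities:
L_total = 10·log₁₀(10^(77.5/10) + 10^(71.4/10) + 10^(71.3/10) + 10^(73.2/10)) = 10·log₁₀(104400000) = 80.19 dB SPL.

80.19 dB SPL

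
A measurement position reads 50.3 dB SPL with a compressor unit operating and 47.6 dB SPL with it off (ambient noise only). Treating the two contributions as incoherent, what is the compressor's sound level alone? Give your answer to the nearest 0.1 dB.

47.0 dB SPL

Remove the background by subtracting linear intensities:
L_src = 10·log₁₀(10^(50.3/10) − 10^(47.6/10)) = 10·log₁₀(49610) = 47.0 dB SPL.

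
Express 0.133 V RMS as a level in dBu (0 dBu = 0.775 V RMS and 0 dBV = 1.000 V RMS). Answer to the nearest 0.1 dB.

-15.3 dBu

dBu = 20·log₁₀(V / 0.775 V).
20·log₁₀(0.133/0.775) = -15.3 dBu.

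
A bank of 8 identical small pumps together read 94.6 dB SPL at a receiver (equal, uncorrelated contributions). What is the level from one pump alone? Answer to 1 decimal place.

8 equal incoherent sources add 10·log₁₀(8) = 9.03 dB over one source.
L_one = 94.6 − 9.03 = 85.6 dB SPL.

85.6 dB SPL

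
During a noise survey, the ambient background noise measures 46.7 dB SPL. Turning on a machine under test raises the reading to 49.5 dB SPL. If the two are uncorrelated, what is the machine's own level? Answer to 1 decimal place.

Background correction is a power subtraction:
L_src = 10·log₁₀(10^(49.5/10) − 10^(46.7/10)) = 10·log₁₀(42350) = 46.3 dB SPL.

46.3 dB SPL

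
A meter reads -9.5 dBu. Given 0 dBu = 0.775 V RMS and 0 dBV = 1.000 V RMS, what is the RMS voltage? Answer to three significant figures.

0.260 V

V = 0.775 V × 10^(-9.5/20).
= 0.775 × 0.3350 = 0.260 V.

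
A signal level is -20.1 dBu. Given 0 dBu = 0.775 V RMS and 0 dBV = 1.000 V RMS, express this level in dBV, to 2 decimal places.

-22.31 dBV

The offset between the scales is 20·log₁₀(0.775/1.000) = −2.214 dB.
So dBV = -20.1 − 2.214 = -22.31 dBV.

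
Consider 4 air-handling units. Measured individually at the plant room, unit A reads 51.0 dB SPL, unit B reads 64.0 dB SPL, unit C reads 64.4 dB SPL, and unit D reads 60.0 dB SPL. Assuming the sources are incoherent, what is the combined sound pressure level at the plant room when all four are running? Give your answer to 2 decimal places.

Uncorrelated sources add in intensity (power), not in dB.
L_total = 10·log₁₀(10^(51.0/10) + 10^(64.0/10) + 10^(64.4/10) + 10^(60.0/10)) = 10·log₁₀(6392000) = 68.06 dB SPL.

68.06 dB SPL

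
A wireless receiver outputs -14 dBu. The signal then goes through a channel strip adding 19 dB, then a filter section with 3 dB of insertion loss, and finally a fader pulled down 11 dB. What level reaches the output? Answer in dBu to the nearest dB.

In dB, series stages simply add:
-14 + 19 − 3 − 11 = -9 dBu.

-9 dBu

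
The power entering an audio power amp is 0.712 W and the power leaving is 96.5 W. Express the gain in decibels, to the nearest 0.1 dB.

Power is a power quantity, so gain = 10·log₁₀(P_out/P_in).
10·log₁₀(96.5/0.712) = 10·log₁₀(135.5) = 21.3 dB.

21.3 dB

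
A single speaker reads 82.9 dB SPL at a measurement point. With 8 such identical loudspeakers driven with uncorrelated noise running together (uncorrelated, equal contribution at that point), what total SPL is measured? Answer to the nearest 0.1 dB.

91.9 dB SPL

8 equal incoherent sources raise the level by 10·log₁₀(8) = 9.03 dB.
L_total = 82.9 + 9.03 = 91.9 dB SPL.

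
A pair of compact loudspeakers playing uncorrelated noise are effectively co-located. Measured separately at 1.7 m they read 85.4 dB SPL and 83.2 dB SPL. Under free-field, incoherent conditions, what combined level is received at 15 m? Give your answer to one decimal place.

68.5 dB SPL

Combined at 1.7 m: 10·log₁₀(10^(85.4/10)+10^(83.2/10)) = 87.45 dB SPL.
Then apply −20·log₁₀(15/1.7) = -18.91 dB → 68.5 dB SPL.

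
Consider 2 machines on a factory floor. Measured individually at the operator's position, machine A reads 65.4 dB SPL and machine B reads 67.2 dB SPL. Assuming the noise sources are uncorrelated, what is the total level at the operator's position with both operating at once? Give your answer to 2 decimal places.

Incoherent sources sum as intensities:
L_total = 10·log₁₀(10^(65.4/10) + 10^(67.2/10)) = 10·log₁₀(8715000) = 69.40 dB SPL.

69.40 dB SPL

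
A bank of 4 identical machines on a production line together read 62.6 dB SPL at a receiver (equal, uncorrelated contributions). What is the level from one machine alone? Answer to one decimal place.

4 equal incoherent sources add 10·log₁₀(4) = 6.02 dB over one source.
L_one = 62.6 − 6.02 = 56.6 dB SPL.

56.6 dB SPL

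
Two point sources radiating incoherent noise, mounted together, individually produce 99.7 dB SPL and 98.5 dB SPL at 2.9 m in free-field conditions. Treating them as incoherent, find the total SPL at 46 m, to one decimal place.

78.1 dB SPL

Combined at 2.9 m: 10·log₁₀(10^(99.7/10)+10^(98.5/10)) = 102.15 dB SPL.
Then apply −20·log₁₀(46/2.9) = -24.01 dB → 78.1 dB SPL.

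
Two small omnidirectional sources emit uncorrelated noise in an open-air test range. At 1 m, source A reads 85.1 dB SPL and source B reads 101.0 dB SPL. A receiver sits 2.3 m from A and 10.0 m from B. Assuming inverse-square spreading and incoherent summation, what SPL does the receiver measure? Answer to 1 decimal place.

At the listener: L_A = 85.1 − 20·log₁₀(2.3) = 77.87 dB; L_B = 101.0 − 20·log₁₀(10.0) = 81.00 dB.
Combined: 10·log₁₀(10^(77.87/10)+10^(81.00/10)) = 82.7 dB SPL.

82.7 dB SPL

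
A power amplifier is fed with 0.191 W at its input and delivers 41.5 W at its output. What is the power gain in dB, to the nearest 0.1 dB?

23.4 dB

Power ratio → dB uses the 10·log₁₀ form:
10·log₁₀(41.5/0.191) = 10·log₁₀(217.3) = 23.4 dB.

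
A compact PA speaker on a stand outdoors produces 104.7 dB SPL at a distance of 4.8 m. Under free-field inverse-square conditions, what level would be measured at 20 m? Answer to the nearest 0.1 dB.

92.3 dB SPL

For a point source in a free field, ΔL = −20·log₁₀(d₂/d₁).
ΔL = −20·log₁₀(20/4.8) = -12.40 dB, so L₂ = 104.7 + (-12.40) = 92.3 dB SPL.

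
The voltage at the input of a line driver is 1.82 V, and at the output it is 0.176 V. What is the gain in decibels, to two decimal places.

-20.29 dB

Voltage is an amplitude quantity, so gain = 20·log₁₀(V_out/V_in).
20·log₁₀(0.176/1.82) = 20·log₁₀(0.09670) = -20.29 dB.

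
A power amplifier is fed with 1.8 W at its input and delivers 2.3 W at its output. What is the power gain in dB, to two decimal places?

1.06 dB

For a power ratio, dB = 10·log₁₀(P₂/P₁).
10·log₁₀(2.3/1.8) = 10·log₁₀(1.278) = 1.06 dB.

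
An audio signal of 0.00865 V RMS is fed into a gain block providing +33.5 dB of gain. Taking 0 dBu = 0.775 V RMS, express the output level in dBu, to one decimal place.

Input level: 20·log₁₀(0.00865/0.775) = -39.05 dBu.
Output: -39.05 + 33.5 = -5.5 dBu.

-5.5 dBu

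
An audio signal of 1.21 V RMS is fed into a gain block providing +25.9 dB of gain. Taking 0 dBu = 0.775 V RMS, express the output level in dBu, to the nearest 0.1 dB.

Input level: 20·log₁₀(1.21/0.775) = 3.87 dBu.
Output: 3.87 + 25.9 = +29.8 dBu.

+29.8 dBu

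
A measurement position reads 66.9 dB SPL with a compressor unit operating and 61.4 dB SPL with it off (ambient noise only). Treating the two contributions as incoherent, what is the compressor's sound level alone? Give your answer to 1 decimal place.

65.5 dB SPL

Subtract intensities: L_src = 10·log₁₀(10^(L_total/10) − 10^(L_bg/10)).
L_src = 10·log₁₀(10^(66.9/10) − 10^(61.4/10)) = 10·log₁₀(3517000) = 65.5 dB SPL.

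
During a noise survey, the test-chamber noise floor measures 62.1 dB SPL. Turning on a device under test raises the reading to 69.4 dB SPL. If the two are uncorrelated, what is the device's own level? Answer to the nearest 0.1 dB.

68.5 dB SPL

Subtract intensities: L_src = 10·log₁₀(10^(L_total/10) − 10^(L_bg/10)).
L_src = 10·log₁₀(10^(69.4/10) − 10^(62.1/10)) = 10·log₁₀(7088000) = 68.5 dB SPL.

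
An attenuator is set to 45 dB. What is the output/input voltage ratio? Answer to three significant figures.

Voltage ratio = 10^(dB/20).
10^(-45/20) = 10^(-2.250) = 0.00562.

0.00562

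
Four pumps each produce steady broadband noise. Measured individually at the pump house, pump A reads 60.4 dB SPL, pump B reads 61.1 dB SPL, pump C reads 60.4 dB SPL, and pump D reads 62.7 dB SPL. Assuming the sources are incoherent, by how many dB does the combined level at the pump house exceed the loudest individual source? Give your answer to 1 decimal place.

Uncorrelated sources add in intensity (power), not in dB.
L_total = 10·log₁₀(10^(60.4/10) + 10^(61.1/10) + 10^(60.4/10) + 10^(62.7/10)) = 67.28 dB SPL.
Excess over the loudest (62.7 dB): 67.28 − 62.7 = 4.6 dB.

4.6 dB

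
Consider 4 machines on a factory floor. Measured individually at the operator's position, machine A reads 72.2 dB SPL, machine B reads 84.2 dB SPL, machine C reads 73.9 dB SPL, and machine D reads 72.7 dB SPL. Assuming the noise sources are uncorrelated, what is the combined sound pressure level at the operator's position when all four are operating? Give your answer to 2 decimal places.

Incoherent sources sum as intensities:
L_total = 10·log₁₀(10^(72.2/10) + 10^(84.2/10) + 10^(73.9/10) + 10^(72.7/10)) = 10·log₁₀(322800000) = 85.09 dB SPL.

85.09 dB SPL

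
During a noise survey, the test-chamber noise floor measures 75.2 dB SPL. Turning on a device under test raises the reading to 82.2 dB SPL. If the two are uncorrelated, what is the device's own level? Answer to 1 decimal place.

Remove the background by subtracting linear intensities:
L_src = 10·log₁₀(10^(82.2/10) − 10^(75.2/10)) = 10·log₁₀(132800000) = 81.2 dB SPL.

81.2 dB SPL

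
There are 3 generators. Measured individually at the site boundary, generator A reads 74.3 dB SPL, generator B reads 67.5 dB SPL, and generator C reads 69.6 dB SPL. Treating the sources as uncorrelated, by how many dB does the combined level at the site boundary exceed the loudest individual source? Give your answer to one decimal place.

1.9 dB

Add the sources as powers (linear), then convert back to dB:
L_total = 10·log₁₀(10^(74.3/10) + 10^(67.5/10) + 10^(69.6/10)) = 76.20 dB SPL.
Excess over the loudest (74.3 dB): 76.20 − 74.3 = 1.9 dB.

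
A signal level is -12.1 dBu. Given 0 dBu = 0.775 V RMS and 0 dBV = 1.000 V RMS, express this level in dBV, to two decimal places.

The offset between the scales is 20·log₁₀(0.775/1.000) = −2.214 dB.
So dBV = -12.1 − 2.214 = -14.31 dBV.

-14.31 dBV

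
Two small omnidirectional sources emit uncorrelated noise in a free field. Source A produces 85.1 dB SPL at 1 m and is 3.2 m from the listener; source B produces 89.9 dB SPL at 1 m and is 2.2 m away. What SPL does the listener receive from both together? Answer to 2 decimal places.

83.68 dB SPL

At the listener: L_A = 85.1 − 20·log₁₀(3.2) = 74.997 dB; L_B = 89.9 − 20·log₁₀(2.2) = 83.052 dB.
Combined: 10·log₁₀(10^(74.997/10)+10^(83.052/10)) = 83.68 dB SPL.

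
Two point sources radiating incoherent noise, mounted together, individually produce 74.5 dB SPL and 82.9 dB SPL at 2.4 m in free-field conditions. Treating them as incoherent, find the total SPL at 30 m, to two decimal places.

61.55 dB SPL

Combined at 2.4 m: 10·log₁₀(10^(74.5/10)+10^(82.9/10)) = 83.486 dB SPL.
Then apply −20·log₁₀(30/2.4) = -21.938 dB → 61.55 dB SPL.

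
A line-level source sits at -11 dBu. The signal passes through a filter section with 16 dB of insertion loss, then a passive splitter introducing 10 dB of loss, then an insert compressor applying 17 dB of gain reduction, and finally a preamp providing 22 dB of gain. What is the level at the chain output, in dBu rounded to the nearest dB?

-32 dBu

Cascaded gains and losses add directly in dB.
-11 − 16 − 10 − 17 + 22 = -32 dBu.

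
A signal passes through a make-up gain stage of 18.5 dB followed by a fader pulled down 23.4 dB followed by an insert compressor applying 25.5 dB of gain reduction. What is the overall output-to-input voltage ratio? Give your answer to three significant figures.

0.0302

Net gain = 18.5 + (−23.4) + (−25.5) = -30.4 dB.
Voltage ratio = 10^(-30.4/20) = 0.0302.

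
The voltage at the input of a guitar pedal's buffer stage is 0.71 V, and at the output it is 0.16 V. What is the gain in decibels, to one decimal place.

Voltage ratio → dB uses the 20·log₁₀ form:
20·log₁₀(0.16/0.71) = 20·log₁₀(0.2254) = -12.9 dB.

-12.9 dB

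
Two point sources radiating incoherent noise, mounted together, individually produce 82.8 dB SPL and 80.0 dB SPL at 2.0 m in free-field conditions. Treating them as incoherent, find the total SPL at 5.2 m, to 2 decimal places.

76.33 dB SPL

Combined at 2.0 m: 10·log₁₀(10^(82.8/10)+10^(80.0/10)) = 84.632 dB SPL.
Then apply −20·log₁₀(5.2/2.0) = -8.299 dB → 76.33 dB SPL.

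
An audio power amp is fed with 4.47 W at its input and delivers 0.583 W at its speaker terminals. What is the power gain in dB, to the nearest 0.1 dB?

-8.8 dB

Power is a power quantity, so gain = 10·log₁₀(P_out/P_in).
10·log₁₀(0.583/4.47) = 10·log₁₀(0.1304) = -8.8 dB.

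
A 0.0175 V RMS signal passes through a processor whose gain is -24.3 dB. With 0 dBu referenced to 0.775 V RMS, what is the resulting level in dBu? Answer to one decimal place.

-57.2 dBu

Input level: 20·log₁₀(0.0175/0.775) = -32.93 dBu.
Output: -32.93 − 24.3 = -57.2 dBu.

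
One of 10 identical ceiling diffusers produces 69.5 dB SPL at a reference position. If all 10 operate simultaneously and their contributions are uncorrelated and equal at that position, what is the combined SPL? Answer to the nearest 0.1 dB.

79.5 dB SPL

10 equal incoherent sources raise the level by 10·log₁₀(10) = 10.00 dB.
L_total = 69.5 + 10.00 = 79.5 dB SPL.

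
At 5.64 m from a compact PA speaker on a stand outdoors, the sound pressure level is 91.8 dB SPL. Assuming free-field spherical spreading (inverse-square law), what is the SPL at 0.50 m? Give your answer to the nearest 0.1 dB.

112.8 dB SPL

Inverse-square spreading gives ΔL = −20·log₁₀(d₂/d₁).
ΔL = −20·log₁₀(0.50/5.64) = 21.05 dB, so L₂ = 91.8 + (21.05) = 112.8 dB SPL.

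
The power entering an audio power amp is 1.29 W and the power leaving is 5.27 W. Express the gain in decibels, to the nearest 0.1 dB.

Power is a power quantity, so gain = 10·log₁₀(P_out/P_in).
10·log₁₀(5.27/1.29) = 10·log₁₀(4.085) = 6.1 dB.

6.1 dB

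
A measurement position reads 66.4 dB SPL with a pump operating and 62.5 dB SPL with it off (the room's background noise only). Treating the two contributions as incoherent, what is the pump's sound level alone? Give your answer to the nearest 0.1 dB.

64.1 dB SPL

Background correction is a power subtraction:
L_src = 10·log₁₀(10^(66.4/10) − 10^(62.5/10)) = 10·log₁₀(2587000) = 64.1 dB SPL.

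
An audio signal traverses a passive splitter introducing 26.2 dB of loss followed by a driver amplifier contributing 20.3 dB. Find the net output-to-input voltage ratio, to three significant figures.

0.507

Net gain = (−26.2) + 20.3 = -5.9 dB.
Voltage ratio = 10^(-5.9/20) = 0.507.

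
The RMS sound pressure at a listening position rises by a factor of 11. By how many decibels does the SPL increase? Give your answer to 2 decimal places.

20.83 dB

Sound pressure is an amplitude quantity: ΔL = 20·log₁₀(p₂/p₁).
20·log₁₀(11) = 20.83 dB.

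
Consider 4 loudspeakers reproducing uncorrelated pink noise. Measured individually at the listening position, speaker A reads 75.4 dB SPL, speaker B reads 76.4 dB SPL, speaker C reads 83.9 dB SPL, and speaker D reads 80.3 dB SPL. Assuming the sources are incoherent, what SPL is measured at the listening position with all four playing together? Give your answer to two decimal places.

86.34 dB SPL

Add the sources as powers (linear), then convert back to dB:
L_total = 10·log₁₀(10^(75.4/10) + 10^(76.4/10) + 10^(83.9/10) + 10^(80.3/10)) = 10·log₁₀(430900000) = 86.34 dB SPL.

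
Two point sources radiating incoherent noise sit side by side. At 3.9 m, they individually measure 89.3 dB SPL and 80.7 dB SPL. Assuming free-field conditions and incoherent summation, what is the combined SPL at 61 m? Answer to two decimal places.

Combined at 3.9 m: 10·log₁₀(10^(89.3/10)+10^(80.7/10)) = 89.862 dB SPL.
Then apply −20·log₁₀(61/3.9) = -23.885 dB → 65.98 dB SPL.

65.98 dB SPL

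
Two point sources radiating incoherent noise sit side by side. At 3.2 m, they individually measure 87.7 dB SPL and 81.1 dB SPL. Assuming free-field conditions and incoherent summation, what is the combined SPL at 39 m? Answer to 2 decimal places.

66.84 dB SPL

Combined at 3.2 m: 10·log₁₀(10^(87.7/10)+10^(81.1/10)) = 88.559 dB SPL.
Then apply −20·log₁₀(39/3.2) = -21.718 dB → 66.84 dB SPL.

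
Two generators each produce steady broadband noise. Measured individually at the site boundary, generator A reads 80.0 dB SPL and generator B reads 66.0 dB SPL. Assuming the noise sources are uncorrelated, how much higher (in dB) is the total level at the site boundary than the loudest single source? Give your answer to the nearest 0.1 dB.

0.2 dB

Add the sources as powers (linear), then convert back to dB:
L_total = 10·log₁₀(10^(80.0/10) + 10^(66.0/10)) = 80.17 dB SPL.
Excess over the loudest (80.0 dB): 80.17 − 80.0 = 0.2 dB.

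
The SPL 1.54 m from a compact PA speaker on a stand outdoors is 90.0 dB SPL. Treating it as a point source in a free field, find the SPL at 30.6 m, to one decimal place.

Free-field point source: level drops by 20·log₁₀ of the distance ratio.
ΔL = −20·log₁₀(30.6/1.54) = -25.96 dB, so L₂ = 90.0 + (-25.96) = 64.0 dB SPL.

64.0 dB SPL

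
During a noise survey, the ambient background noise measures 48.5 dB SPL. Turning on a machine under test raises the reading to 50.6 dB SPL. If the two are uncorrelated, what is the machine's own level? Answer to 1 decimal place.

46.4 dB SPL

Subtract intensities: L_src = 10·log₁₀(10^(L_total/10) − 10^(L_bg/10)).
L_src = 10·log₁₀(10^(50.6/10) − 10^(48.5/10)) = 10·log₁₀(44020) = 46.4 dB SPL.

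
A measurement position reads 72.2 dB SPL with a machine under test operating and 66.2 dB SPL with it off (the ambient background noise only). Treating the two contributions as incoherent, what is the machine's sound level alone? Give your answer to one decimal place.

70.9 dB SPL

Background correction is a power subtraction:
L_src = 10·log₁₀(10^(72.2/10) − 10^(66.2/10)) = 10·log₁₀(12430000) = 70.9 dB SPL.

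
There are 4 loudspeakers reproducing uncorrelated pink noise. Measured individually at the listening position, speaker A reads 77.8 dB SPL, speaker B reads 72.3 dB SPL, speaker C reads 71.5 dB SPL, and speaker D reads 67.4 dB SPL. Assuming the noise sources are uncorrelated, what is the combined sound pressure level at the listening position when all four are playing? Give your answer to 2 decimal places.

Uncorrelated sources add in intensity (power), not in dB.
L_total = 10·log₁₀(10^(77.8/10) + 10^(72.3/10) + 10^(71.5/10) + 10^(67.4/10)) = 10·log₁₀(96860000) = 79.86 dB SPL.

79.86 dB SPL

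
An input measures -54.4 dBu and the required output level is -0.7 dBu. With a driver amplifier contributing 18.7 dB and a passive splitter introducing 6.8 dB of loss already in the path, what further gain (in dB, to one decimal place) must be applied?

The required make-up gain is the shortfall in the dB sum.
G = -0.7 − (-54.4) − 18.7 + 6.8 = 41.8 dB.

41.8 dB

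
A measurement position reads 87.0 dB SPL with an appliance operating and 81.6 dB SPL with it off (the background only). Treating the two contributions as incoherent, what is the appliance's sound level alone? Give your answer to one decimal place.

85.5 dB SPL

Subtract intensities: L_src = 10·log₁₀(10^(L_total/10) − 10^(L_bg/10)).
L_src = 10·log₁₀(10^(87.0/10) − 10^(81.6/10)) = 10·log₁₀(356600000) = 85.5 dB SPL.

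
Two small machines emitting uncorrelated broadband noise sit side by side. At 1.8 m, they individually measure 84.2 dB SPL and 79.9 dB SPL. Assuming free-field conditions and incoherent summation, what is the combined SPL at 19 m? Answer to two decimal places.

65.10 dB SPL

Combined at 1.8 m: 10·log₁₀(10^(84.2/10)+10^(79.9/10)) = 85.572 dB SPL.
Then apply −20·log₁₀(19/1.8) = -20.470 dB → 65.10 dB SPL.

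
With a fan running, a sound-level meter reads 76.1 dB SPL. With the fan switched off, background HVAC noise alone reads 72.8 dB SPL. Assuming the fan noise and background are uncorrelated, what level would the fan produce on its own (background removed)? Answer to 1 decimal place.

73.4 dB SPL

Subtract intensities: L_src = 10·log₁₀(10^(L_total/10) − 10^(L_bg/10)).
L_src = 10·log₁₀(10^(76.1/10) − 10^(72.8/10)) = 10·log₁₀(21680000) = 73.4 dB SPL.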